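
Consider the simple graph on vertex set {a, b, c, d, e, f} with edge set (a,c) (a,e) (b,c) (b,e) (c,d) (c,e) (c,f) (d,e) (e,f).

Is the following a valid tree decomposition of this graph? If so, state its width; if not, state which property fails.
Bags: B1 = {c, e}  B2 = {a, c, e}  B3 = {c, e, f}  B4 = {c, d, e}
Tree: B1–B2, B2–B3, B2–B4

A tree decomposition must satisfy three properties: every vertex lies in some bag; for every edge, both endpoints lie together in some bag; and for every vertex, the bags containing it form a connected subtree. Here vertex b appears in no bag, so the decomposition is invalid.

No — vertex b appears in no bag.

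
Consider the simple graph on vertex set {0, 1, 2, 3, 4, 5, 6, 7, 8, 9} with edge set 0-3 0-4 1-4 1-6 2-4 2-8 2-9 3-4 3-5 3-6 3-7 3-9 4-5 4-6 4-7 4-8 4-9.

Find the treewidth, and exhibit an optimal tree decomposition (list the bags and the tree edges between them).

The largest bag has 3 vertices, giving width 2; this decomposition certifies tw(G) ≤ 2. Conversely, {2, 4, 8} is a clique of size 3, and the vertices of any clique must share a bag in every tree decomposition; so some bag has ≥ 3 vertices and tw(G) ≥ 2. The upper and lower bounds meet at 2, so that is the treewidth.

Treewidth 2.
One optimal decomposition is:
Bags: B1 = {3, 4, 9}  B2 = {0, 3, 4}  B3 = {3, 4, 7}  B4 = {3, 4, 6}  B5 = {2, 4, 9}  B6 = {3, 4, 5}  B7 = {1, 4, 6}  B8 = {2, 4, 8}
Tree: B1–B2, B1–B3, B1–B4, B1–B5, B4–B6, B4–B7, B5–B8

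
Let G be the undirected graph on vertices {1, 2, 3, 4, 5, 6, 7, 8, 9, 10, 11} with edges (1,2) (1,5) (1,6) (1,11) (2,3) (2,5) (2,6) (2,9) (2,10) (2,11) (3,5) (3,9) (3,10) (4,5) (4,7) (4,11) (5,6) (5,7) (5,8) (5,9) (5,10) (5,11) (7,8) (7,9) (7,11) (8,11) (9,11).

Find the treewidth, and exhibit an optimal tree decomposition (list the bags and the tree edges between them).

Every bag has size at most 4, so the width is 4 − 1 = 3 and tw(G) ≤ 3. On the other hand G contains the 4-clique {5, 7, 8, 11}. A clique must lie in a single bag of any decomposition, so no decomposition can have width below 3. Combining the bounds, tw(G) = 3.

Treewidth 3.
One optimal decomposition is:
Bags: B1 = {2, 5, 9, 11}  B2 = {1, 2, 5, 11}  B3 = {5, 7, 9, 11}  B4 = {1, 2, 5, 6}  B5 = {2, 3, 5, 9}  B6 = {4, 5, 7, 11}  B7 = {5, 7, 8, 11}  B8 = {2, 3, 5, 10}
Tree: B1–B2, B1–B3, B2–B4, B1–B5, B3–B6, B6–B7, B5–B8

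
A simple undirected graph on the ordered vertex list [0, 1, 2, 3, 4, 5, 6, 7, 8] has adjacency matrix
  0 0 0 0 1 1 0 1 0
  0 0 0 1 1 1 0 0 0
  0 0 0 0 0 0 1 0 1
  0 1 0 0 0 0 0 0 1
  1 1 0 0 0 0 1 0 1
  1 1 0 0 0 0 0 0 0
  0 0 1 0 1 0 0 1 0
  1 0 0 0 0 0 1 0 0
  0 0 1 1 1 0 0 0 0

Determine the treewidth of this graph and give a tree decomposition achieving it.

Treewidth 3.
One such decomposition:
Bags: B1 = {1, 2, 3, 8}  B2 = {1, 2, 4, 8}  B3 = {1, 2, 4, 6}  B4 = {1, 4, 5, 6}  B5 = {0, 4, 5, 6}  B6 = {0, 5, 6, 7}
Tree: B1–B2, B2–B3, B3–B4, B4–B5, B5–B6

Every bag has size at most 4, so the width is 4 − 1 = 3 and tw(G) ≤ 3. For the lower bound: the 4 vertex sets {2,3,8}, {1}, {4}, {0,5,6,7} are disjoint, each induces a connected subgraph, and every pair is joined by at least one edge of G. Contracting each set to a single vertex therefore yields K_{4} as a minor, and since treewidth is minor-monotone, tw(G) ≥ tw(K_{4}) = 3. Combining the bounds, tw(G) = 3.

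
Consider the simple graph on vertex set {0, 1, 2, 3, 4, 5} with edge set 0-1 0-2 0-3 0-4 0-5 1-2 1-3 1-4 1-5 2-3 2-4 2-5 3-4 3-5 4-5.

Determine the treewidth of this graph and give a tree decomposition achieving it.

With just one bag of size 6, the width is 6 − 1 = 5, so tw(G) ≤ 5. On the other hand G contains the 6-clique {0, 1, 2, 3, 4, 5}. A clique must lie in a single bag of any decomposition, so no decomposition can have width below 5. Therefore the treewidth is 5.

Treewidth 5.
One such decomposition:
Bags: B1 = {0, 1, 2, 3, 4, 5}
Tree: (single bag)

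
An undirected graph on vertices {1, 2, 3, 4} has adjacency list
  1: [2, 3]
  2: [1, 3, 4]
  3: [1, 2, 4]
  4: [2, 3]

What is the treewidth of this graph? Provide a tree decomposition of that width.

Each bag holds 3 vertices, so the decomposition has width 2, which upper-bounds the treewidth. For the lower bound, the 3 vertices {1, 2, 3} are pairwise adjacent, and any tree decomposition puts a clique entirely inside one bag — forcing width ≥ 2. The upper and lower bounds meet at 2, so that is the treewidth.

Treewidth 2.
One optimal decomposition is:
Bags: B1 = {1, 2, 3}  B2 = {2, 3, 4}
Tree: B1–B2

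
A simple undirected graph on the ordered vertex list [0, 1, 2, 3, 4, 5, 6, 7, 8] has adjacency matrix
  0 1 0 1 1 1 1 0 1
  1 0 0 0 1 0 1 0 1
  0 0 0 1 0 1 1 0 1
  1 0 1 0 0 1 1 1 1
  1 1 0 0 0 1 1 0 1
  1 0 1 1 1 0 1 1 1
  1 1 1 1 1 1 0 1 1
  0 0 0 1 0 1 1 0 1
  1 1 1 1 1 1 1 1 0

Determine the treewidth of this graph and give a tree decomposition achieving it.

Treewidth 4.
One optimal decomposition is:
Bags: B1 = {0, 3, 5, 6, 8}  B2 = {0, 4, 5, 6, 8}  B3 = {2, 3, 5, 6, 8}  B4 = {0, 1, 4, 6, 8}  B5 = {3, 5, 6, 7, 8}
Tree: B1–B2, B1–B3, B2–B4, B3–B5

Every bag has size at most 5, so the width is 5 − 1 = 4 and tw(G) ≤ 4. For the lower bound, the 5 vertices {0, 1, 4, 6, 8} are pairwise adjacent, and any tree decomposition puts a clique entirely inside one bag — forcing width ≥ 4. Hence tw(G) = 4 exactly.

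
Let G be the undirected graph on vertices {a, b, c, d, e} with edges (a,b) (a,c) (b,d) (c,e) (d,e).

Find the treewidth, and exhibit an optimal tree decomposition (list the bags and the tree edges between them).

Treewidth 2.
One such decomposition:
Bags: B1 = {a, b, c}  B2 = {b, c, d}  B3 = {c, d, e}
Tree: B1–B2, B2–B3

Each bag holds 3 vertices, so the decomposition has width 2, which upper-bounds the treewidth. The edges c–a–b–d–e–c form a cycle, so G is not a tree and its treewidth is at least 2. Combining the bounds, tw(G) = 2.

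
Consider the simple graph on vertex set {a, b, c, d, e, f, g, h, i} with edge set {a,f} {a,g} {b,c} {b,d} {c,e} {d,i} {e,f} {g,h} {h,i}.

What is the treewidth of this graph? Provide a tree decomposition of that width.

The largest bag has 3 vertices, giving width 2; this decomposition certifies tw(G) ≤ 2. The edges i–h–g–a–f–e–c–b–d–i form a cycle, so G is not a tree and its treewidth is at least 2. Combining the bounds, tw(G) = 2.

Treewidth 2.
Bags: B1 = {g, h, i}  B2 = {a, g, i}  B3 = {a, f, i}  B4 = {e, f, i}  B5 = {c, e, i}  B6 = {b, c, i}  B7 = {b, d, i}
Tree: B1–B2, B2–B3, B3–B4, B4–B5, B5–B6, B6–B7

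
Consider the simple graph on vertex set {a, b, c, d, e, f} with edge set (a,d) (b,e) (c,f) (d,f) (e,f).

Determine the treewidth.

1

A width-1 tree decomposition is:
Bags: B1 = {e, f}  B2 = {d, f}  B3 = {a, d}  B4 = {b, e}  B5 = {c, f}
Tree: B1–B2, B2–B3, B1–B4, B2–B5
The largest bag has 2 vertices, giving width 1; this decomposition certifies tw(G) ≤ 1. Any graph with an edge has treewidth ≥ 1, and G has the edge e–f. Hence tw(G) = 1 exactly.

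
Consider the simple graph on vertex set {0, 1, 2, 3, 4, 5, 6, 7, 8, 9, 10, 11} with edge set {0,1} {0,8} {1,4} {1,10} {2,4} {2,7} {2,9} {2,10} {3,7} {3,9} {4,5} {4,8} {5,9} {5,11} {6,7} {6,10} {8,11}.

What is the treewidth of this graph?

3

A width-3 tree decomposition is:
Bags: B1 = {3, 6, 7, 9}  B2 = {2, 6, 7, 9}  B3 = {2, 6, 9, 10}  B4 = {2, 5, 9, 10}  B5 = {2, 4, 5, 10}  B6 = {1, 4, 5, 10}  B7 = {1, 4, 5, 11}  B8 = {1, 4, 8, 11}  B9 = {0, 1, 8, 11}
Tree: B1–B2, B2–B3, B3–B4, B4–B5, B5–B6, B6–B7, B7–B8, B8–B9
Every bag has size at most 4, so the width is 4 − 1 = 3 and tw(G) ≤ 3. For the lower bound: the 4 vertex sets {3,6,7}, {9}, {2}, {1,4,5,10} are disjoint, each induces a connected subgraph, and every pair is joined by at least one edge of G. Contracting each set to a single vertex therefore yields K_{4} as a minor, and since treewidth is minor-monotone, tw(G) ≥ tw(K_{4}) = 3. The upper and lower bounds meet at 3, so that is the treewidth.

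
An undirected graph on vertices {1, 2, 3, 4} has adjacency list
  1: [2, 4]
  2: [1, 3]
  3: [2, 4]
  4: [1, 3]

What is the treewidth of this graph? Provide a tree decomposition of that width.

Treewidth 2.
Bags: B1 = {1, 2, 4}  B2 = {2, 3, 4}
Tree: B1–B2

Every bag has size at most 3, so the width is 3 − 1 = 2 and tw(G) ≤ 2. Since 2–1–4–3–2 is a cycle in G, G is not acyclic. Forests are exactly the graphs of treewidth ≤ 1, so tw(G) ≥ 2. Hence tw(G) = 2 exactly.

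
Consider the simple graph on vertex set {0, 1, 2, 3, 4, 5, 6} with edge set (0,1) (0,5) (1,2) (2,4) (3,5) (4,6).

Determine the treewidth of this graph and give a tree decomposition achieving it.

The largest bag has 2 vertices, giving width 1; this decomposition certifies tw(G) ≤ 1. Any graph with an edge has treewidth ≥ 1, and G has the edge 3–5. The upper and lower bounds meet at 1, so that is the treewidth.

Treewidth 1.
One optimal decomposition is:
Bags: B1 = {3, 5}  B2 = {0, 5}  B3 = {0, 1}  B4 = {1, 2}  B5 = {2, 4}  B6 = {4, 6}
Tree: B1–B2, B2–B3, B3–B4, B4–B5, B5–B6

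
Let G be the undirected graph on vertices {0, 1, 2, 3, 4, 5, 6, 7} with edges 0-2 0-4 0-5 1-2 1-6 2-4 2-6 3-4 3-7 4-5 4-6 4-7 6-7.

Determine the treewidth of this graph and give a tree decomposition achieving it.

Treewidth 2.
Bags: B1 = {2, 4, 6}  B2 = {0, 2, 4}  B3 = {4, 6, 7}  B4 = {3, 4, 7}  B5 = {0, 4, 5}  B6 = {1, 2, 6}
Tree: B1–B2, B1–B3, B3–B4, B2–B5, B1–B6

The largest bag has 3 vertices, giving width 2; this decomposition certifies tw(G) ≤ 2. For the lower bound, the 3 vertices {1, 2, 6} are pairwise adjacent, and any tree decomposition puts a clique entirely inside one bag — forcing width ≥ 2. Hence tw(G) = 2 exactly.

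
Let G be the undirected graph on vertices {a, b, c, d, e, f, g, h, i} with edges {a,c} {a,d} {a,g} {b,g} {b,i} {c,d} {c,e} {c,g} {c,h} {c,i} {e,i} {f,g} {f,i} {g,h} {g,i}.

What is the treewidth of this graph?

A width-2 tree decomposition is:
Bags: B1 = {a, c, d}  B2 = {a, c, g}  B3 = {c, g, i}  B4 = {f, g, i}  B5 = {b, g, i}  B6 = {c, e, i}  B7 = {c, g, h}
Tree: B1–B2, B2–B3, B3–B4, B3–B5, B3–B6, B3–B7
The largest bag has 3 vertices, giving width 2; this decomposition certifies tw(G) ≤ 2. On the other hand G contains the 3-clique {a, c, d}. A clique must lie in a single bag of any decomposition, so no decomposition can have width below 2. The upper and lower bounds meet at 2, so that is the treewidth.

2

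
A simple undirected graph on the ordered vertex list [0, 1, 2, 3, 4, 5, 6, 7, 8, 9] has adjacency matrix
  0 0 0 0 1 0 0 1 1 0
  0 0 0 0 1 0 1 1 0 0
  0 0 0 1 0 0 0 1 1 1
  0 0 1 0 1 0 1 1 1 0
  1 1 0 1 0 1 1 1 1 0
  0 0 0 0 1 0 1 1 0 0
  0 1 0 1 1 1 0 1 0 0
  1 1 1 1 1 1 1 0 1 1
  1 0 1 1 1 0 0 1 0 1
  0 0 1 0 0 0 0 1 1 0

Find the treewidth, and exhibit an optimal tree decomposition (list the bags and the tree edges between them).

Treewidth 3.
One such decomposition:
Bags: B1 = {2, 3, 7, 8}  B2 = {2, 7, 8, 9}  B3 = {3, 4, 7, 8}  B4 = {3, 4, 6, 7}  B5 = {0, 4, 7, 8}  B6 = {4, 5, 6, 7}  B7 = {1, 4, 6, 7}
Tree: B1–B2, B1–B3, B3–B4, B3–B5, B4–B6, B4–B7

Each bag holds 4 vertices, so the decomposition has width 3, which upper-bounds the treewidth. For the lower bound, the 4 vertices {2, 7, 8, 9} are pairwise adjacent, and any tree decomposition puts a clique entirely inside one bag — forcing width ≥ 3. The upper and lower bounds meet at 3, so that is the treewidth.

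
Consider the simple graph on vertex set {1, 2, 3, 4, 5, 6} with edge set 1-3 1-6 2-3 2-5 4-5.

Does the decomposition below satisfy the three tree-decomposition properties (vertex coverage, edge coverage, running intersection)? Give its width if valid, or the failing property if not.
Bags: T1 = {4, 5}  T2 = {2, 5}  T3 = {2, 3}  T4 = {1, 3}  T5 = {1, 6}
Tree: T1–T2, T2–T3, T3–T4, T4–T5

Yes; width 1.

Checking the three conditions: (i) the bags cover all of {1, 2, 3, 4, 5, 6}; (ii) for each edge, some bag contains both endpoints; (iii) the bags containing any fixed vertex form a subtree. All hold, so the decomposition is valid with width 2 − 1 = 1.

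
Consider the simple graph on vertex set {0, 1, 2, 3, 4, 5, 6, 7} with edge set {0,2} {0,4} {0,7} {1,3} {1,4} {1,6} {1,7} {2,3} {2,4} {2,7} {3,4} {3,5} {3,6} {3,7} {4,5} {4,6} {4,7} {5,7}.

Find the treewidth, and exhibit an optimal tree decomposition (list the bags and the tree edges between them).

Treewidth 3.
One such decomposition:
Bags: B1 = {1, 3, 4, 7}  B2 = {3, 4, 5, 7}  B3 = {2, 3, 4, 7}  B4 = {1, 3, 4, 6}  B5 = {0, 2, 4, 7}
Tree: B1–B2, B1–B3, B1–B4, B3–B5

Every bag has size at most 4, so the width is 4 − 1 = 3 and tw(G) ≤ 3. On the other hand G contains the 4-clique {0, 2, 4, 7}. A clique must lie in a single bag of any decomposition, so no decomposition can have width below 3. The upper and lower bounds meet at 3, so that is the treewidth.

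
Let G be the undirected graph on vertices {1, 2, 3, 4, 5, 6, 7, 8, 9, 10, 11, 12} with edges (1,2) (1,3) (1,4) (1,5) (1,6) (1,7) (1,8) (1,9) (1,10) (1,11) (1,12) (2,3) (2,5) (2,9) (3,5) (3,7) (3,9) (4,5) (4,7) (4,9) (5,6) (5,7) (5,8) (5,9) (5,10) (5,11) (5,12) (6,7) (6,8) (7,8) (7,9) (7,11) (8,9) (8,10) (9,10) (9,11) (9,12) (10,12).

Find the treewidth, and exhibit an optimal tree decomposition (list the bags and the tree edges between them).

Treewidth 4.
Bags: B1 = {1, 5, 7, 8, 9}  B2 = {1, 5, 7, 9, 11}  B3 = {1, 3, 5, 7, 9}  B4 = {1, 5, 6, 7, 8}  B5 = {1, 5, 8, 9, 10}  B6 = {1, 5, 9, 10, 12}  B7 = {1, 4, 5, 7, 9}  B8 = {1, 2, 3, 5, 9}
Tree: B1–B2, B1–B3, B1–B4, B1–B5, B5–B6, B2–B7, B3–B8

Every bag has size at most 5, so the width is 5 − 1 = 4 and tw(G) ≤ 4. On the other hand G contains the 5-clique {1, 2, 3, 5, 9}. A clique must lie in a single bag of any decomposition, so no decomposition can have width below 4. Combining the bounds, tw(G) = 4.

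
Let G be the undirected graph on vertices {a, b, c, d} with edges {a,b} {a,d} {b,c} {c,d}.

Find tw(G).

2

A width-2 tree decomposition is:
Bags: B1 = {a, b, c}  B2 = {a, c, d}
Tree: B1–B2
The largest bag has 3 vertices, giving width 2; this decomposition certifies tw(G) ≤ 2. For the lower bound, G contains the cycle a–b–c–d–a, so G is not a forest; only forests have treewidth ≤ 1, hence tw(G) ≥ 2. The upper and lower bounds meet at 2, so that is the treewidth.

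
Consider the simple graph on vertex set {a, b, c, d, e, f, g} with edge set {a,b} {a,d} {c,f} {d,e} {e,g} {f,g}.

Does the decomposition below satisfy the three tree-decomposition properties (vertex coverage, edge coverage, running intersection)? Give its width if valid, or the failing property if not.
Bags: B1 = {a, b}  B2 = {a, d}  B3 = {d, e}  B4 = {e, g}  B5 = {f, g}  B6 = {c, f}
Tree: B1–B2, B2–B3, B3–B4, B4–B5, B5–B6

Yes; width 1.

Checking the three conditions: (i) the bags cover all of {a, b, c, d, e, f, g}; (ii) for each edge, some bag contains both endpoints; (iii) the bags containing any fixed vertex form a subtree. All hold, so the decomposition is valid with width 2 − 1 = 1.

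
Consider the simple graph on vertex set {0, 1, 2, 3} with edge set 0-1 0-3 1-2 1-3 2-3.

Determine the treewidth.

A width-2 tree decomposition is:
Bags: B1 = {1, 2, 3}  B2 = {0, 1, 3}
Tree: B1–B2
The largest bag has 3 vertices, giving width 2; this decomposition certifies tw(G) ≤ 2. On the other hand G contains the 3-clique {0, 1, 3}. A clique must lie in a single bag of any decomposition, so no decomposition can have width below 2. The upper and lower bounds meet at 2, so that is the treewidth.

2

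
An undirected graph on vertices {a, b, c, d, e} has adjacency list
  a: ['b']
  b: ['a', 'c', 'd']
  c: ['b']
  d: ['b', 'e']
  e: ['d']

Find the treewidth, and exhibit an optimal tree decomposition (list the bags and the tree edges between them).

Each bag holds 2 vertices, so the decomposition has width 1, which upper-bounds the treewidth. Since G has at least one edge (e.g. a–b), it is not an edgeless graph, so tw(G) ≥ 1. Hence tw(G) = 1 exactly.

Treewidth 1.
Bags: B1 = {a, b}  B2 = {b, d}  B3 = {b, c}  B4 = {d, e}
Tree: B1–B2, B2–B3, B2–B4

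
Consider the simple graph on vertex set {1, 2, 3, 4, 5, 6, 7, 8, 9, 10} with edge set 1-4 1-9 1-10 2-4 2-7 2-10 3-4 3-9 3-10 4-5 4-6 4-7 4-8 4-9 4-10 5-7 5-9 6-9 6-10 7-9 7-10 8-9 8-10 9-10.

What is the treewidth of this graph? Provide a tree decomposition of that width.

Treewidth 3.
Bags: B1 = {4, 8, 9, 10}  B2 = {4, 7, 9, 10}  B3 = {1, 4, 9, 10}  B4 = {4, 6, 9, 10}  B5 = {4, 5, 7, 9}  B6 = {3, 4, 9, 10}  B7 = {2, 4, 7, 10}
Tree: B1–B2, B2–B3, B2–B4, B2–B5, B2–B6, B2–B7

Each bag holds 4 vertices, so the decomposition has width 3, which upper-bounds the treewidth. On the other hand G contains the 4-clique {1, 4, 9, 10}. A clique must lie in a single bag of any decomposition, so no decomposition can have width below 3. Combining the bounds, tw(G) = 3.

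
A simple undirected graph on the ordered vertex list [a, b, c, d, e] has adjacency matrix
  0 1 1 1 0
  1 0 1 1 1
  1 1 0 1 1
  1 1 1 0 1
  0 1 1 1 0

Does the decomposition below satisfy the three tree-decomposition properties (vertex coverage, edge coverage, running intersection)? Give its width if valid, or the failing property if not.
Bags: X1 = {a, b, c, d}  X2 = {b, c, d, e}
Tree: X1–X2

Yes; width 3.

Vertex coverage: the bags together contain {a, b, c, d, e}, the full vertex set. Edge coverage: each edge of G has both endpoints in at least one bag. Running intersection: for every vertex, the bags containing it form a connected subtree. All three properties hold, so this is a valid tree decomposition of width max|bag| − 1 = 3, and hence tw(G) ≤ 3.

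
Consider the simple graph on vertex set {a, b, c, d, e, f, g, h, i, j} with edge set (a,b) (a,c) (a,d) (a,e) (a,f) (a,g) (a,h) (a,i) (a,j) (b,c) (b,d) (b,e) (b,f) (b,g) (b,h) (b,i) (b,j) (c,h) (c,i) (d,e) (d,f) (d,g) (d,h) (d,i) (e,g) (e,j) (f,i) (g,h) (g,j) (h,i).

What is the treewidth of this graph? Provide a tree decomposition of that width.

Every bag has size at most 5, so the width is 5 − 1 = 4 and tw(G) ≤ 4. For the lower bound, the 5 vertices {a, b, d, e, g} are pairwise adjacent, and any tree decomposition puts a clique entirely inside one bag — forcing width ≥ 4. The upper and lower bounds meet at 4, so that is the treewidth.

Treewidth 4.
Bags: B1 = {a, b, d, g, h}  B2 = {a, b, d, e, g}  B3 = {a, b, d, h, i}  B4 = {a, b, e, g, j}  B5 = {a, b, c, h, i}  B6 = {a, b, d, f, i}
Tree: B1–B2, B1–B3, B2–B4, B3–B5, B3–B6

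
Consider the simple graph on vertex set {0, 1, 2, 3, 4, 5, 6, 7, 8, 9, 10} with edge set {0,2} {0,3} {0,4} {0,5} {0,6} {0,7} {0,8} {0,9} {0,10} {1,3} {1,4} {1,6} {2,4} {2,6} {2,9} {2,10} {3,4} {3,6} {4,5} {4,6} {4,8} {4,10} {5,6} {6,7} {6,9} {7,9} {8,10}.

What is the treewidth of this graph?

3

A width-3 tree decomposition is:
Bags: B1 = {0, 2, 4, 6}  B2 = {0, 2, 6, 9}  B3 = {0, 3, 4, 6}  B4 = {0, 2, 4, 10}  B5 = {0, 4, 5, 6}  B6 = {1, 3, 4, 6}  B7 = {0, 6, 7, 9}  B8 = {0, 4, 8, 10}
Tree: B1–B2, B1–B3, B1–B4, B1–B5, B3–B6, B2–B7, B4–B8
Each bag holds 4 vertices, so the decomposition has width 3, which upper-bounds the treewidth. Conversely, {0, 2, 6, 9} is a clique of size 4, and the vertices of any clique must share a bag in every tree decomposition; so some bag has ≥ 4 vertices and tw(G) ≥ 3. Combining the bounds, tw(G) = 3.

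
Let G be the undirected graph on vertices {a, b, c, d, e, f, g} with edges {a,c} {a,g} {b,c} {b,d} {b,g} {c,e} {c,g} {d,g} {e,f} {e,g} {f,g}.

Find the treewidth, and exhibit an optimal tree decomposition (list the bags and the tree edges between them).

Every bag has size at most 3, so the width is 3 − 1 = 2 and tw(G) ≤ 2. On the other hand G contains the 3-clique {b, d, g}. A clique must lie in a single bag of any decomposition, so no decomposition can have width below 2. Hence tw(G) = 2 exactly.

Treewidth 2.
One optimal decomposition is:
Bags: B1 = {a, c, g}  B2 = {c, e, g}  B3 = {b, c, g}  B4 = {e, f, g}  B5 = {b, d, g}
Tree: B1–B2, B2–B3, B2–B4, B3–B5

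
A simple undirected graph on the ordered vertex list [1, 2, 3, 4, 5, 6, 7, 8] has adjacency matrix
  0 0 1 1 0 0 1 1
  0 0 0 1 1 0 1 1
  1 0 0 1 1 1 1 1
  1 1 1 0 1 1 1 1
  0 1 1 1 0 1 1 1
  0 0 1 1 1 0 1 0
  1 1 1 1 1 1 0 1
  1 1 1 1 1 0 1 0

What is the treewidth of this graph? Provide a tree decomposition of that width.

The largest bag has 5 vertices, giving width 4; this decomposition certifies tw(G) ≤ 4. Conversely, {2, 4, 5, 7, 8} is a clique of size 5, and the vertices of any clique must share a bag in every tree decomposition; so some bag has ≥ 5 vertices and tw(G) ≥ 4. Combining the bounds, tw(G) = 4.

Treewidth 4.
One optimal decomposition is:
Bags: B1 = {3, 4, 5, 7, 8}  B2 = {1, 3, 4, 7, 8}  B3 = {3, 4, 5, 6, 7}  B4 = {2, 4, 5, 7, 8}
Tree: B1–B2, B1–B3, B1–B4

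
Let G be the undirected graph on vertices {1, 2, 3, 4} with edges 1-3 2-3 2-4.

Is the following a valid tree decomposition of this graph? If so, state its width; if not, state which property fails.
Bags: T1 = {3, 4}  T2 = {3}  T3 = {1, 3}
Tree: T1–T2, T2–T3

A tree decomposition must satisfy three properties: every vertex lies in some bag; for every edge, both endpoints lie together in some bag; and for every vertex, the bags containing it form a connected subtree. Here vertex 2 appears in no bag, so the decomposition is invalid.

No — vertex 2 appears in no bag.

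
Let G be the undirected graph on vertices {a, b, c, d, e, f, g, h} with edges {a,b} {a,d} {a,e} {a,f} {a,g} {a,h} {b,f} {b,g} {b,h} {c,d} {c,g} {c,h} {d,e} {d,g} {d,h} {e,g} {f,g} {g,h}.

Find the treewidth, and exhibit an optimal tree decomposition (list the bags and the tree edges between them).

Treewidth 3.
One such decomposition:
Bags: B1 = {a, b, g, h}  B2 = {a, b, f, g}  B3 = {a, d, g, h}  B4 = {c, d, g, h}  B5 = {a, d, e, g}
Tree: B1–B2, B1–B3, B3–B4, B3–B5

Every bag has size at most 4, so the width is 4 − 1 = 3 and tw(G) ≤ 3. On the other hand G contains the 4-clique {c, d, g, h}. A clique must lie in a single bag of any decomposition, so no decomposition can have width below 3. Therefore the treewidth is 3.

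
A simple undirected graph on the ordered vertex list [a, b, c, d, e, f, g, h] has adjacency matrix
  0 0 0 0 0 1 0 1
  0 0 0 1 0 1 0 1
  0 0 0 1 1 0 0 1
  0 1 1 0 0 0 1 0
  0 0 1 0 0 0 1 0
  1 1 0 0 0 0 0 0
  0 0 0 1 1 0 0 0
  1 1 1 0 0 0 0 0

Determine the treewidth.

A width-2 tree decomposition is:
Bags: B1 = {c, e, g}  B2 = {c, d, g}  B3 = {c, d, h}  B4 = {b, d, h}  B5 = {a, b, h}  B6 = {a, b, f}
Tree: B1–B2, B2–B3, B3–B4, B4–B5, B5–B6
Each bag holds 3 vertices, so the decomposition has width 2, which upper-bounds the treewidth. For the lower bound, G contains the cycle e–g–d–c–e, so G is not a forest; only forests have treewidth ≤ 1, hence tw(G) ≥ 2. Therefore the treewidth is 2.

2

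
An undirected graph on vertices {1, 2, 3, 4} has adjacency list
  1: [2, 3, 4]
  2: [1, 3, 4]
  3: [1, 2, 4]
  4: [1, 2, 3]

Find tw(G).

A width-3 tree decomposition is:
Bags: B1 = {1, 2, 3, 4}
Tree: (single bag)
With just one bag of size 4, the width is 4 − 1 = 3, so tw(G) ≤ 3. Conversely, {1, 2, 3, 4} is a clique of size 4, and the vertices of any clique must share a bag in every tree decomposition; so some bag has ≥ 4 vertices and tw(G) ≥ 3. Hence tw(G) = 3 exactly.

3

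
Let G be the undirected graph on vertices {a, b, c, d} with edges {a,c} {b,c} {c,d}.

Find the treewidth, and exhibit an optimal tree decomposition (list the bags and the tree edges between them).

Every bag has size at most 2, so the width is 2 − 1 = 1 and tw(G) ≤ 1. Since G has at least one edge (e.g. c–a), it is not an edgeless graph, so tw(G) ≥ 1. Hence tw(G) = 1 exactly.

Treewidth 1.
One such decomposition:
Bags: B1 = {a, c}  B2 = {b, c}  B3 = {c, d}
Tree: B1–B2, B1–B3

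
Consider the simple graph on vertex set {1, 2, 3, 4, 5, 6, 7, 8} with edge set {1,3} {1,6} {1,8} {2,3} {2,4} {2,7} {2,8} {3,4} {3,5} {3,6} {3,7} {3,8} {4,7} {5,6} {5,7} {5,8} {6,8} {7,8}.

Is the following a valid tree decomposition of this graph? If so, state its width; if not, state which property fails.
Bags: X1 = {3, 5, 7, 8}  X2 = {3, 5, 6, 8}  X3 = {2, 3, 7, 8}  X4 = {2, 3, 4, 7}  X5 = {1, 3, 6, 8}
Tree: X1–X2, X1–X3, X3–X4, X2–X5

Vertex coverage: the bags together contain {1, 2, 3, 4, 5, 6, 7, 8}, the full vertex set. Edge coverage: each edge of G has both endpoints in at least one bag. Running intersection: for every vertex, the bags containing it form a connected subtree. All three properties hold, so this is a valid tree decomposition of width max|bag| − 1 = 3, and hence tw(G) ≤ 3.

Yes; width 3.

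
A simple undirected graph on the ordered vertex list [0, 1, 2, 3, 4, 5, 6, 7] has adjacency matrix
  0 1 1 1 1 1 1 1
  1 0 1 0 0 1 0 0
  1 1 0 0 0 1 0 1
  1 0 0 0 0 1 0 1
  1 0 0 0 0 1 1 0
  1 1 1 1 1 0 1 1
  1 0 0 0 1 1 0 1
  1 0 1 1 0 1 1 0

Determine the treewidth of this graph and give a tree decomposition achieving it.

Treewidth 3.
One such decomposition:
Bags: B1 = {0, 1, 2, 5}  B2 = {0, 2, 5, 7}  B3 = {0, 5, 6, 7}  B4 = {0, 4, 5, 6}  B5 = {0, 3, 5, 7}
Tree: B1–B2, B2–B3, B3–B4, B3–B5

The largest bag has 4 vertices, giving width 3; this decomposition certifies tw(G) ≤ 3. On the other hand G contains the 4-clique {0, 1, 2, 5}. A clique must lie in a single bag of any decomposition, so no decomposition can have width below 3. Hence tw(G) = 3 exactly.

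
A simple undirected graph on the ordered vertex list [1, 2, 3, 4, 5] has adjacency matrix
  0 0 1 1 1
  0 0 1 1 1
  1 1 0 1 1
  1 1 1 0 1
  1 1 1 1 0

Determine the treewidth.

3

A width-3 tree decomposition is:
Bags: B1 = {1, 3, 4, 5}  B2 = {2, 3, 4, 5}
Tree: B1–B2
Each bag holds 4 vertices, so the decomposition has width 3, which upper-bounds the treewidth. On the other hand G contains the 4-clique {1, 3, 4, 5}. A clique must lie in a single bag of any decomposition, so no decomposition can have width below 3. Combining the bounds, tw(G) = 3.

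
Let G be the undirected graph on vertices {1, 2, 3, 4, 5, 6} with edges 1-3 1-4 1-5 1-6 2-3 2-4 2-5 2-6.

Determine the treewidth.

A width-2 tree decomposition is:
Bags: B1 = {1, 2, 4}  B2 = {1, 2, 5}  B3 = {1, 2, 3}  B4 = {1, 2, 6}
Tree: B1–B2, B2–B3, B3–B4
Each bag holds 3 vertices, so the decomposition has width 2, which upper-bounds the treewidth. The edges 4–1–5–2–4 form a cycle, so G is not a tree and its treewidth is at least 2. The upper and lower bounds meet at 2, so that is the treewidth.

2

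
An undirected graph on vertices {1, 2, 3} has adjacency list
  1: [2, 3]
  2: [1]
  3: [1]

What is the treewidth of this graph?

A width-1 tree decomposition is:
Bags: B1 = {1, 3}  B2 = {1, 2}
Tree: B1–B2
Each bag holds 2 vertices, so the decomposition has width 1, which upper-bounds the treewidth. Any graph with an edge has treewidth ≥ 1, and G has the edge 1–3. Combining the bounds, tw(G) = 1.

1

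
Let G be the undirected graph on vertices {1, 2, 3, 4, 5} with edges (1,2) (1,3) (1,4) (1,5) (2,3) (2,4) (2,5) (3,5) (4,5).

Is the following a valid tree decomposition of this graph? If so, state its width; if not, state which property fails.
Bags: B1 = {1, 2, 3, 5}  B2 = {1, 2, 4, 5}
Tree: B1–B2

Yes; width 3.

Checking the three conditions: (i) the bags cover all of {1, 2, 3, 4, 5}; (ii) for each edge, some bag contains both endpoints; (iii) the bags containing any fixed vertex form a subtree. All hold, so the decomposition is valid with width 4 − 1 = 3.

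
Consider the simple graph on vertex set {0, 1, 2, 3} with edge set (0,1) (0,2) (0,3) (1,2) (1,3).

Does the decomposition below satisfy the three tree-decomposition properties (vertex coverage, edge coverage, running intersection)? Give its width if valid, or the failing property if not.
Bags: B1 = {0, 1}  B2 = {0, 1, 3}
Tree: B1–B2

A tree decomposition must satisfy three properties: every vertex lies in some bag; for every edge, both endpoints lie together in some bag; and for every vertex, the bags containing it form a connected subtree. Here vertex 2 appears in no bag, so the decomposition is invalid.

No — vertex 2 appears in no bag.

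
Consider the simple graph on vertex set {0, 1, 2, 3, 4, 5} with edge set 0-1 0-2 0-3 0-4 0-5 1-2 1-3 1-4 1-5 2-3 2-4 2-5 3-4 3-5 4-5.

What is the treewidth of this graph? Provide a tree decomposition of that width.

Treewidth 5.
One optimal decomposition is:
Bags: B1 = {0, 1, 2, 3, 4, 5}
Tree: (single bag)

With just one bag of size 6, the width is 6 − 1 = 5, so tw(G) ≤ 5. For the lower bound, the 6 vertices {0, 1, 2, 3, 4, 5} are pairwise adjacent, and any tree decomposition puts a clique entirely inside one bag — forcing width ≥ 5. Combining the bounds, tw(G) = 5.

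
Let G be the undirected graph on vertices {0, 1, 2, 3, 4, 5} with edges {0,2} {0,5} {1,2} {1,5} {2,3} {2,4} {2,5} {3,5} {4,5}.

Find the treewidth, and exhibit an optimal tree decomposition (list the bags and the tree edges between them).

Treewidth 2.
One such decomposition:
Bags: B1 = {0, 2, 5}  B2 = {1, 2, 5}  B3 = {2, 4, 5}  B4 = {2, 3, 5}
Tree: B1–B2, B1–B3, B2–B4

Each bag holds 3 vertices, so the decomposition has width 2, which upper-bounds the treewidth. On the other hand G contains the 3-clique {0, 2, 5}. A clique must lie in a single bag of any decomposition, so no decomposition can have width below 2. The upper and lower bounds meet at 2, so that is the treewidth.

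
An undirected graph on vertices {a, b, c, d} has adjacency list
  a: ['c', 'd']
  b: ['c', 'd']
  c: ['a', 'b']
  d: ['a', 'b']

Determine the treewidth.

A width-2 tree decomposition is:
Bags: B1 = {a, b, d}  B2 = {a, b, c}
Tree: B1–B2
The largest bag has 3 vertices, giving width 2; this decomposition certifies tw(G) ≤ 2. For the lower bound, G contains the cycle a–d–b–c–a, so G is not a forest; only forests have treewidth ≤ 1, hence tw(G) ≥ 2. Therefore the treewidth is 2.

2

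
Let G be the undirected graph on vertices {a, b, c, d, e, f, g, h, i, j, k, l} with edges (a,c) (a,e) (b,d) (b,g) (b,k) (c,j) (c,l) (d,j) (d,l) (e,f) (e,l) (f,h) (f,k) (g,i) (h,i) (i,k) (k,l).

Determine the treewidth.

A width-3 tree decomposition is:
Bags: B1 = {b, g, h, i}  B2 = {b, h, i, k}  B3 = {b, f, h, k}  B4 = {b, d, f, k}  B5 = {d, f, k, l}  B6 = {d, e, f, l}  B7 = {d, e, j, l}  B8 = {c, e, j, l}  B9 = {a, c, e, j}
Tree: B1–B2, B2–B3, B3–B4, B4–B5, B5–B6, B6–B7, B7–B8, B8–B9
Each bag holds 4 vertices, so the decomposition has width 3, which upper-bounds the treewidth. For the lower bound: the 4 vertex sets {g,h,i}, {b}, {k}, {d,e,f,l} are disjoint, each induces a connected subgraph, and every pair is joined by at least one edge of G. Contracting each set to a single vertex therefore yields K_{4} as a minor, and since treewidth is minor-monotone, tw(G) ≥ tw(K_{4}) = 3. Therefore the treewidth is 3.

3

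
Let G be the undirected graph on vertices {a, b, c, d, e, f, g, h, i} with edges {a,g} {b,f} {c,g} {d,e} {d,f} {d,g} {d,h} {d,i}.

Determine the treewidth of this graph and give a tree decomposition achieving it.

Every bag has size at most 2, so the width is 2 − 1 = 1 and tw(G) ≤ 1. Any graph with an edge has treewidth ≥ 1, and G has the edge d–i. Therefore the treewidth is 1.

Treewidth 1.
One such decomposition:
Bags: B1 = {d, i}  B2 = {d, e}  B3 = {d, h}  B4 = {d, f}  B5 = {d, g}  B6 = {b, f}  B7 = {c, g}  B8 = {a, g}
Tree: B1–B2, B1–B3, B3–B4, B2–B5, B4–B6, B5–B7, B7–B8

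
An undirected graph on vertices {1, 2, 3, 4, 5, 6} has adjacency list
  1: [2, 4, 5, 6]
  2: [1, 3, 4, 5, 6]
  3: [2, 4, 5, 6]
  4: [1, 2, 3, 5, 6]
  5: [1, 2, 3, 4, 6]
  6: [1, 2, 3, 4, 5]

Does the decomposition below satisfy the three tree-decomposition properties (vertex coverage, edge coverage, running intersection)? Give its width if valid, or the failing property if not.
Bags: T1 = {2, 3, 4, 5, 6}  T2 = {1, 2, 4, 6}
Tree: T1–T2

A tree decomposition must satisfy three properties: every vertex lies in some bag; for every edge, both endpoints lie together in some bag; and for every vertex, the bags containing it form a connected subtree. Here edge (5,1) lies in no bag, so the decomposition is invalid.

No — edge (5,1) lies in no bag.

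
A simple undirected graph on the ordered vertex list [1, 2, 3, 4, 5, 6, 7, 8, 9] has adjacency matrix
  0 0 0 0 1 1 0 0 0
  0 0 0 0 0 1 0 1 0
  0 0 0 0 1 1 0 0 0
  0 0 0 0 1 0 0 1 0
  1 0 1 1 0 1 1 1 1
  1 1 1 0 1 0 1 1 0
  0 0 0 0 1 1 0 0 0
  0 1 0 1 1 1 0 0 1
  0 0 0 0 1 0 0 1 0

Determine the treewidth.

A width-2 tree decomposition is:
Bags: B1 = {1, 5, 6}  B2 = {5, 6, 8}  B3 = {5, 8, 9}  B4 = {2, 6, 8}  B5 = {4, 5, 8}  B6 = {5, 6, 7}  B7 = {3, 5, 6}
Tree: B1–B2, B2–B3, B2–B4, B3–B5, B1–B6, B6–B7
Every bag has size at most 3, so the width is 3 − 1 = 2 and tw(G) ≤ 2. Conversely, {2, 6, 8} is a clique of size 3, and the vertices of any clique must share a bag in every tree decomposition; so some bag has ≥ 3 vertices and tw(G) ≥ 2. Combining the bounds, tw(G) = 2.

2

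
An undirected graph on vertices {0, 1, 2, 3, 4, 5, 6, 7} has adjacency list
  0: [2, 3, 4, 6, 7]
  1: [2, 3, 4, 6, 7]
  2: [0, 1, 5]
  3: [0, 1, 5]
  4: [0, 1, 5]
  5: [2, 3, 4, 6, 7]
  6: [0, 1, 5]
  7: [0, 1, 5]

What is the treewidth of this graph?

3

A width-3 tree decomposition is:
Bags: B1 = {0, 1, 5, 6}  B2 = {0, 1, 5, 7}  B3 = {0, 1, 4, 5}  B4 = {0, 1, 2, 5}  B5 = {0, 1, 3, 5}
Tree: B1–B2, B2–B3, B3–B4, B4–B5
The largest bag has 4 vertices, giving width 3; this decomposition certifies tw(G) ≤ 3. For the lower bound: the 4 vertex sets {1,6}, {5,7}, {0}, {4} are disjoint, each induces a connected subgraph, and every pair is joined by at least one edge of G. Contracting each set to a single vertex therefore yields K_{4} as a minor, and since treewidth is minor-monotone, tw(G) ≥ tw(K_{4}) = 3. Therefore the treewidth is 3.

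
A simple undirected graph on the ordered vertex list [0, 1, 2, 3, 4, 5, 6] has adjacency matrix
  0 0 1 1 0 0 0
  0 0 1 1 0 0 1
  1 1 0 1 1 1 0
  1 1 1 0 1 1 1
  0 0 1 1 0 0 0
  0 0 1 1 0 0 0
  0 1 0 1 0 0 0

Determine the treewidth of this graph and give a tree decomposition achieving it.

Each bag holds 3 vertices, so the decomposition has width 2, which upper-bounds the treewidth. On the other hand G contains the 3-clique {0, 2, 3}. A clique must lie in a single bag of any decomposition, so no decomposition can have width below 2. The upper and lower bounds meet at 2, so that is the treewidth.

Treewidth 2.
One optimal decomposition is:
Bags: B1 = {2, 3, 4}  B2 = {1, 2, 3}  B3 = {2, 3, 5}  B4 = {0, 2, 3}  B5 = {1, 3, 6}
Tree: B1–B2, B1–B3, B1–B4, B2–B5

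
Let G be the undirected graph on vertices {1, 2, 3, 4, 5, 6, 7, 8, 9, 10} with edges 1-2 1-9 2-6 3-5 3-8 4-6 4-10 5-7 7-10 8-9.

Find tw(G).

A width-2 tree decomposition is:
Bags: B1 = {1, 8, 9}  B2 = {1, 3, 8}  B3 = {1, 3, 5}  B4 = {1, 5, 7}  B5 = {1, 7, 10}  B6 = {1, 4, 10}  B7 = {1, 4, 6}  B8 = {1, 2, 6}
Tree: B1–B2, B2–B3, B3–B4, B4–B5, B5–B6, B6–B7, B7–B8
Every bag has size at most 3, so the width is 3 − 1 = 2 and tw(G) ≤ 2. Since 1–9–8–3–5–7–10–4–6–2–1 is a cycle in G, G is not acyclic. Forests are exactly the graphs of treewidth ≤ 1, so tw(G) ≥ 2. Hence tw(G) = 2 exactly.

2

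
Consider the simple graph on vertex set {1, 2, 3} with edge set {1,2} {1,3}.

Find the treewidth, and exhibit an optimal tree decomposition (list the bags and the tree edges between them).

The largest bag has 2 vertices, giving width 1; this decomposition certifies tw(G) ≤ 1. G has an edge, so its treewidth is at least 1. Hence tw(G) = 1 exactly.

Treewidth 1.
One optimal decomposition is:
Bags: B1 = {1, 2}  B2 = {1, 3}
Tree: B1–B2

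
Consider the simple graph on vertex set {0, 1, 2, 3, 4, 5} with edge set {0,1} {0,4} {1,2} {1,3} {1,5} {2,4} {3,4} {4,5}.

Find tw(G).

A width-2 tree decomposition is:
Bags: B1 = {0, 1, 4}  B2 = {1, 4, 5}  B3 = {1, 3, 4}  B4 = {1, 2, 4}
Tree: B1–B2, B2–B3, B3–B4
The largest bag has 3 vertices, giving width 2; this decomposition certifies tw(G) ≤ 2. For the lower bound, G contains the cycle 4–0–1–5–4, so G is not a forest; only forests have treewidth ≤ 1, hence tw(G) ≥ 2. Combining the bounds, tw(G) = 2.

2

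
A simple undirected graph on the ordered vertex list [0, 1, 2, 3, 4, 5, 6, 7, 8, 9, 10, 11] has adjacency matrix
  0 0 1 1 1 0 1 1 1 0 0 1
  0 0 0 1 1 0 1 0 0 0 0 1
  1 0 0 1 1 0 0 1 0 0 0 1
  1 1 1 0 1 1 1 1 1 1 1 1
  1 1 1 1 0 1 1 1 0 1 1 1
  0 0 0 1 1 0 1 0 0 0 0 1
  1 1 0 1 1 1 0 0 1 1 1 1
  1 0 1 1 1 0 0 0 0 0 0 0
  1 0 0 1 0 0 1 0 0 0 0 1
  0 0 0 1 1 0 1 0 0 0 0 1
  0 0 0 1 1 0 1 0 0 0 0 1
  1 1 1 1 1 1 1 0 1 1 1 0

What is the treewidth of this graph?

4

A width-4 tree decomposition is:
Bags: B1 = {3, 4, 6, 10, 11}  B2 = {0, 3, 4, 6, 11}  B3 = {3, 4, 5, 6, 11}  B4 = {0, 3, 6, 8, 11}  B5 = {0, 2, 3, 4, 11}  B6 = {0, 2, 3, 4, 7}  B7 = {3, 4, 6, 9, 11}  B8 = {1, 3, 4, 6, 11}
Tree: B1–B2, B1–B3, B2–B4, B2–B5, B5–B6, B3–B7, B3–B8
The largest bag has 5 vertices, giving width 4; this decomposition certifies tw(G) ≤ 4. For the lower bound, the 5 vertices {0, 3, 6, 8, 11} are pairwise adjacent, and any tree decomposition puts a clique entirely inside one bag — forcing width ≥ 4. Therefore the treewidth is 4.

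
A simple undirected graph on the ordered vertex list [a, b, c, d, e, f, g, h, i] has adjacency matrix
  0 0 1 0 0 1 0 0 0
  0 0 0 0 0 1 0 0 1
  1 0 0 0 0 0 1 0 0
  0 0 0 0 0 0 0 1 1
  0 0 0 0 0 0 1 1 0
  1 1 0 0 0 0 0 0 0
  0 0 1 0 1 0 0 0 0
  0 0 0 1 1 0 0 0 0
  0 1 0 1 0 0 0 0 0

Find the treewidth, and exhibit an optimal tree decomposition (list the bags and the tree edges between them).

Every bag has size at most 3, so the width is 3 − 1 = 2 and tw(G) ≤ 2. The edges b–f–a–c–g–e–h–d–i–b form a cycle, so G is not a tree and its treewidth is at least 2. Hence tw(G) = 2 exactly.

Treewidth 2.
One such decomposition:
Bags: B1 = {a, b, f}  B2 = {a, b, c}  B3 = {b, c, g}  B4 = {b, e, g}  B5 = {b, e, h}  B6 = {b, d, h}  B7 = {b, d, i}
Tree: B1–B2, B2–B3, B3–B4, B4–B5, B5–B6, B6–B7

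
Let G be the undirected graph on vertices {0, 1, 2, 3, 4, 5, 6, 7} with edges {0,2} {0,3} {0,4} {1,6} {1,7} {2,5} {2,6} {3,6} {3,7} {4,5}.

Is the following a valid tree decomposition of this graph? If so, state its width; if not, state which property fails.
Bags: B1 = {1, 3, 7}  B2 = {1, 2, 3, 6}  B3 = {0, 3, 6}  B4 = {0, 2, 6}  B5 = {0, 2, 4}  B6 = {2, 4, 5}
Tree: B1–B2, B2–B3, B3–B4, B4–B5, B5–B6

A tree decomposition must satisfy three properties: every vertex lies in some bag; for every edge, both endpoints lie together in some bag; and for every vertex, the bags containing it form a connected subtree. Here bags containing vertex 2 are not connected in the tree, so the decomposition is invalid.

No — bags containing vertex 2 are not connected in the tree.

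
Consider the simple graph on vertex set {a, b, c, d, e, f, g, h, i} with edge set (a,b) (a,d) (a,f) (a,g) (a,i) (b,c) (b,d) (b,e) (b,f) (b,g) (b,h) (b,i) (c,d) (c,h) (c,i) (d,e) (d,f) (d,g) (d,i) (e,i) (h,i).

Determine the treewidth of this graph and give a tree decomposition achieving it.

The largest bag has 4 vertices, giving width 3; this decomposition certifies tw(G) ≤ 3. Conversely, {a, b, d, g} is a clique of size 4, and the vertices of any clique must share a bag in every tree decomposition; so some bag has ≥ 4 vertices and tw(G) ≥ 3. Therefore the treewidth is 3.

Treewidth 3.
One optimal decomposition is:
Bags: B1 = {b, c, d, i}  B2 = {b, c, h, i}  B3 = {b, d, e, i}  B4 = {a, b, d, i}  B5 = {a, b, d, g}  B6 = {a, b, d, f}
Tree: B1–B2, B1–B3, B3–B4, B4–B5, B5–B6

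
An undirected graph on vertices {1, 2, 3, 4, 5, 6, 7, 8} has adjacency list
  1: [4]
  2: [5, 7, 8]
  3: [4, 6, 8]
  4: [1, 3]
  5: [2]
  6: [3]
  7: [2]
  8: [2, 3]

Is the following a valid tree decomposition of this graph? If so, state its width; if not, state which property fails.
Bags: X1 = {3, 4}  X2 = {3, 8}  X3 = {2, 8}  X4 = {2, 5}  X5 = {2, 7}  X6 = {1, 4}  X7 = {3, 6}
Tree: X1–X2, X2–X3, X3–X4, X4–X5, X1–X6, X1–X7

Every vertex of G appears in some bag (union = {1, 2, 3, 4, 5, 6, 7, 8}); every edge is covered by a bag; and for each vertex v the set of bags containing v is connected in the bag tree. The decomposition is therefore valid. The largest bag has 2 vertices, so the width is 1.

Yes; width 1.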